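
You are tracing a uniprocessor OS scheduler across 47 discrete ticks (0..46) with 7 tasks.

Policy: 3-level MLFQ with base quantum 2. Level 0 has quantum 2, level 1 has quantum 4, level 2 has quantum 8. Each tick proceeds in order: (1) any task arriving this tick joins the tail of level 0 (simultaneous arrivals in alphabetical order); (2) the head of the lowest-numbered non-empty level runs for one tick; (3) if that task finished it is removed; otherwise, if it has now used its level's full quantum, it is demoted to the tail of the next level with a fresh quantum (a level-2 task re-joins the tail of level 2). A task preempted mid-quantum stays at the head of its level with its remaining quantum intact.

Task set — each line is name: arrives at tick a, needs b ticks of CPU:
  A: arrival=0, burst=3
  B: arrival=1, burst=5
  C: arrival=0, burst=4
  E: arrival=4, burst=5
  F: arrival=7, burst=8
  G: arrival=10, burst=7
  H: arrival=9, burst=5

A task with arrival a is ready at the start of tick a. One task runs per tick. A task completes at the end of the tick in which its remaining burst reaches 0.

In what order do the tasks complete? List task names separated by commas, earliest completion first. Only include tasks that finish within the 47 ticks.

t=0: L0/L1/L2 = AC/-/- → run A
t=1: L0/L1/L2 = ACB/-/- → run A
t=2: L0/L1/L2 = CB/A/- → run C
t=3: L0/L1/L2 = CB/A/- → run C
t=4: L0/L1/L2 = BE/AC/- → run B
t=5: L0/L1/L2 = BE/AC/- → run B
t=6: L0/L1/L2 = E/ACB/- → run E
t=7: L0/L1/L2 = EF/ACB/- → run E
t=8: L0/L1/L2 = F/ACBE/- → run F
t=9: L0/L1/L2 = FH/ACBE/- → run F
t=10: L0/L1/L2 = HG/ACBEF/- → run H
t=11: L0/L1/L2 = HG/ACBEF/- → run H
t=12: L0/L1/L2 = G/ACBEFH/- → run G
t=13: L0/L1/L2 = G/ACBEFH/- → run G
t=14: L0/L1/L2 = -/ACBEFHG/- → run A
t=15: L0/L1/L2 = -/CBEFHG/- → run C
t=16: L0/L1/L2 = -/CBEFHG/- → run C
t=17: L0/L1/L2 = -/BEFHG/- → run B
t=18: L0/L1/L2 = -/BEFHG/- → run B
t=19: L0/L1/L2 = -/BEFHG/- → run B
t=20: L0/L1/L2 = -/EFHG/- → run E
t=21: L0/L1/L2 = -/EFHG/- → run E
t=22: L0/L1/L2 = -/EFHG/- → run E
t=23: L0/L1/L2 = -/FHG/- → run F
t=24: L0/L1/L2 = -/FHG/- → run F
t=25: L0/L1/L2 = -/FHG/- → run F
t=26: L0/L1/L2 = -/FHG/- → run F
t=27: L0/L1/L2 = -/HG/F → run H
t=28: L0/L1/L2 = -/HG/F → run H
t=29: L0/L1/L2 = -/HG/F → run H
t=30: L0/L1/L2 = -/G/F → run G
t=31: L0/L1/L2 = -/G/F → run G
t=32: L0/L1/L2 = -/G/F → run G
t=33: L0/L1/L2 = -/G/F → run G
t=34: L0/L1/L2 = -/-/FG → run F
t=35: L0/L1/L2 = -/-/FG → run F
t=36: L0/L1/L2 = -/-/G → run G
t=37: (idle)
t=38: (idle)
t=39: (idle)
t=40: (idle)
t=41: (idle)
t=42: (idle)
t=43: (idle)
t=44: (idle)
t=45: (idle)
t=46: (idle)

completion order = A, C, B, E, H, F, G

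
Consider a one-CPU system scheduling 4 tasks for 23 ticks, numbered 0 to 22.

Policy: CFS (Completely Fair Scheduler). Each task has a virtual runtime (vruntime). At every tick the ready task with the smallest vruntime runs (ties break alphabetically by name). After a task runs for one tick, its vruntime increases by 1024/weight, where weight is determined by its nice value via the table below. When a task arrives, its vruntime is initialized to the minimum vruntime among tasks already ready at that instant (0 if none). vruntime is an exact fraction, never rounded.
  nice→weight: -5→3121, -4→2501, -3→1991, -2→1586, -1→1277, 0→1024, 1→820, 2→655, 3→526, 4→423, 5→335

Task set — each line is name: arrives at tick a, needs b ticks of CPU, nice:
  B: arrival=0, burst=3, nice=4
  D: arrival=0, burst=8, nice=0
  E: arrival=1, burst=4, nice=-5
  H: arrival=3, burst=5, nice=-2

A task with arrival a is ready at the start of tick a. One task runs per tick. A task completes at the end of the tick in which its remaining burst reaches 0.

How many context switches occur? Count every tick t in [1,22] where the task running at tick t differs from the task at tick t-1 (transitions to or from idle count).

t=0: vr[B=0 D=0] → run B
t=1: vr[B=1024/423 D=0 E=0] → run D
t=2: vr[B=1024/423 D=1 E=0] → run E
t=3: vr[B=1024/423 D=1 E=1024/3121 H=1024/3121] → run E
t=4: vr[B=1024/423 D=1 E=2048/3121 H=1024/3121] → run H
t=5: vr[B=1024/423 D=1 E=2048/3121 H=2409984/2474953] → run E
t=6: vr[B=1024/423 D=1 E=3072/3121 H=2409984/2474953] → run H
t=7: vr[B=1024/423 D=1 E=3072/3121 H=4007936/2474953] → run E
t=8: vr[B=1024/423 D=1 H=4007936/2474953] → run D
t=9: vr[B=1024/423 D=2 H=4007936/2474953] → run H
t=10: vr[B=1024/423 D=2 H=5605888/2474953] → run D
t=11: vr[B=1024/423 D=3 H=5605888/2474953] → run H
t=12: vr[B=1024/423 D=3 H=7203840/2474953] → run B
t=13: vr[B=2048/423 D=3 H=7203840/2474953] → run H
t=14: vr[B=2048/423 D=3] → run D
t=15: vr[B=2048/423 D=4] → run D
t=16: vr[B=2048/423 D=5] → run B
t=17: vr[D=5] → run D
t=18: vr[D=6] → run D
t=19: vr[D=7] → run D
t=20: (idle)
t=21: (idle)
t=22: (idle)

context switches = 16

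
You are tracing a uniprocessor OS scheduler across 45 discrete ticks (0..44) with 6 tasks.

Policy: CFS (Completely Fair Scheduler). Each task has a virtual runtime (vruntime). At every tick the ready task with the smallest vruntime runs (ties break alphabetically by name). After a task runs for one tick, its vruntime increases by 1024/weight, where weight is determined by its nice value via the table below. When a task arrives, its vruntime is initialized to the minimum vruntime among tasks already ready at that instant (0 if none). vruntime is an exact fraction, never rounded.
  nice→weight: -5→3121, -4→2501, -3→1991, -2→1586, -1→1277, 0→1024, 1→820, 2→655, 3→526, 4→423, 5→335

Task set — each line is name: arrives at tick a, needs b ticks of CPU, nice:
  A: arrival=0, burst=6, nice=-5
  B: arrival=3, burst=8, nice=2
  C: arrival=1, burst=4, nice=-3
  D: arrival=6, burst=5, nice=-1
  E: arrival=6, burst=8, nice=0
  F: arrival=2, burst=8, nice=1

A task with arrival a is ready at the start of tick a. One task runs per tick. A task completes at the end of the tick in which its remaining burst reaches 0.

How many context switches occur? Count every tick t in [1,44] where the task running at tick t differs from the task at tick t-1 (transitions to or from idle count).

context switches = 36

t=0: vr[A=0] → run A
t=1: vr[A=1024/3121 C=1024/3121] → run A
t=2: vr[A=2048/3121 C=1024/3121 F=1024/3121] → run C
t=3: vr[A=2048/3121 B=1024/3121 C=5234688/6213911 F=1024/3121] → run B
t=4: vr[A=2048/3121 B=3866624/2044255 C=5234688/6213911 F=1024/3121] → run F
t=5: vr[A=2048/3121 B=3866624/2044255 C=5234688/6213911 F=1008896/639805] → run A
t=6: vr[A=3072/3121 B=3866624/2044255 C=5234688/6213911 D=5234688/6213911 E=5234688/6213911 F=1008896/639805] → run C
t=7: vr[A=3072/3121 B=3866624/2044255 C=8430592/6213911 D=5234688/6213911 E=5234688/6213911 F=1008896/639805] → run D
t=8: vr[A=3072/3121 B=3866624/2044255 C=8430592/6213911 D=13047741440/7935164347 E=5234688/6213911 F=1008896/639805] → run E
t=9: vr[A=3072/3121 B=3866624/2044255 C=8430592/6213911 D=13047741440/7935164347 E=11448599/6213911 F=1008896/639805] → run A
t=10: vr[A=4096/3121 B=3866624/2044255 C=8430592/6213911 D=13047741440/7935164347 E=11448599/6213911 F=1008896/639805] → run A
t=11: vr[A=5120/3121 B=3866624/2044255 C=8430592/6213911 D=13047741440/7935164347 E=11448599/6213911 F=1008896/639805] → run C
t=12: vr[A=5120/3121 B=3866624/2044255 C=11626496/6213911 D=13047741440/7935164347 E=11448599/6213911 F=1008896/639805] → run F
t=13: vr[A=5120/3121 B=3866624/2044255 C=11626496/6213911 D=13047741440/7935164347 E=11448599/6213911 F=1807872/639805] → run A
t=14: vr[B=3866624/2044255 C=11626496/6213911 D=13047741440/7935164347 E=11448599/6213911 F=1807872/639805] → run D
t=15: vr[B=3866624/2044255 C=11626496/6213911 D=19410786304/7935164347 E=11448599/6213911 F=1807872/639805] → run E
t=16: vr[B=3866624/2044255 C=11626496/6213911 D=19410786304/7935164347 E=17662510/6213911 F=1807872/639805] → run C
t=17: vr[B=3866624/2044255 D=19410786304/7935164347 E=17662510/6213911 F=1807872/639805] → run B
t=18: vr[B=7062528/2044255 D=19410786304/7935164347 E=17662510/6213911 F=1807872/639805] → run D
t=19: vr[B=7062528/2044255 D=25773831168/7935164347 E=17662510/6213911 F=1807872/639805] → run F
t=20: vr[B=7062528/2044255 D=25773831168/7935164347 E=17662510/6213911 F=2606848/639805] → run E
t=21: vr[B=7062528/2044255 D=25773831168/7935164347 E=23876421/6213911 F=2606848/639805] → run D
t=22: vr[B=7062528/2044255 D=32136876032/7935164347 E=23876421/6213911 F=2606848/639805] → run B
t=23: vr[B=10258432/2044255 D=32136876032/7935164347 E=23876421/6213911 F=2606848/639805] → run E
t=24: vr[B=10258432/2044255 D=32136876032/7935164347 E=30090332/6213911 F=2606848/639805] → run D
t=25: vr[B=10258432/2044255 E=30090332/6213911 F=2606848/639805] → run F
t=26: vr[B=10258432/2044255 E=30090332/6213911 F=3405824/639805] → run E
t=27: vr[B=10258432/2044255 E=36304243/6213911 F=3405824/639805] → run B
t=28: vr[B=13454336/2044255 E=36304243/6213911 F=3405824/639805] → run F
t=29: vr[B=13454336/2044255 E=36304243/6213911 F=840960/127961] → run E
t=30: vr[B=13454336/2044255 E=42518154/6213911 F=840960/127961] → run F
t=31: vr[B=13454336/2044255 E=42518154/6213911 F=5003776/639805] → run B
t=32: vr[B=3330048/408851 E=42518154/6213911 F=5003776/639805] → run E
t=33: vr[B=3330048/408851 E=48732065/6213911 F=5003776/639805] → run F
t=34: vr[B=3330048/408851 E=48732065/6213911 F=5802752/639805] → run E
t=35: vr[B=3330048/408851 F=5802752/639805] → run B
t=36: vr[B=19846144/2044255 F=5802752/639805] → run F
t=37: vr[B=19846144/2044255] → run B
t=38: vr[B=23042048/2044255] → run B
t=39: (idle)
t=40: (idle)
t=41: (idle)
t=42: (idle)
t=43: (idle)
t=44: (idle)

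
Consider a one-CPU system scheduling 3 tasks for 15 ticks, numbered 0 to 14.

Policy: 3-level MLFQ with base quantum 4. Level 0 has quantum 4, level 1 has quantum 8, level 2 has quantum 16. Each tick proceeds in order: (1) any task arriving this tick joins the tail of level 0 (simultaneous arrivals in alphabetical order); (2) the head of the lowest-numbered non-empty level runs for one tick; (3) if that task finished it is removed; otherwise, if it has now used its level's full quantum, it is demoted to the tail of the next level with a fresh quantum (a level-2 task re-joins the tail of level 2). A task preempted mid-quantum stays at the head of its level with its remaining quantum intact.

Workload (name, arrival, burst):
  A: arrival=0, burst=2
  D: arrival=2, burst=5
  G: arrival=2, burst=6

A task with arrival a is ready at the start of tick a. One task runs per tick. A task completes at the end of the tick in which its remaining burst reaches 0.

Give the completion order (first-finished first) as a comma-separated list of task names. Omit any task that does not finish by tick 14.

t=0: L0/L1/L2 = A/-/- → run A
t=1: L0/L1/L2 = A/-/- → run A
t=2: L0/L1/L2 = DG/-/- → run D
t=3: L0/L1/L2 = DG/-/- → run D
t=4: L0/L1/L2 = DG/-/- → run D
t=5: L0/L1/L2 = DG/-/- → run D
t=6: L0/L1/L2 = G/D/- → run G
t=7: L0/L1/L2 = G/D/- → run G
t=8: L0/L1/L2 = G/D/- → run G
t=9: L0/L1/L2 = G/D/- → run G
t=10: L0/L1/L2 = -/DG/- → run D
t=11: L0/L1/L2 = -/G/- → run G
t=12: L0/L1/L2 = -/G/- → run G
t=13: (idle)
t=14: (idle)

completion order = A, D, G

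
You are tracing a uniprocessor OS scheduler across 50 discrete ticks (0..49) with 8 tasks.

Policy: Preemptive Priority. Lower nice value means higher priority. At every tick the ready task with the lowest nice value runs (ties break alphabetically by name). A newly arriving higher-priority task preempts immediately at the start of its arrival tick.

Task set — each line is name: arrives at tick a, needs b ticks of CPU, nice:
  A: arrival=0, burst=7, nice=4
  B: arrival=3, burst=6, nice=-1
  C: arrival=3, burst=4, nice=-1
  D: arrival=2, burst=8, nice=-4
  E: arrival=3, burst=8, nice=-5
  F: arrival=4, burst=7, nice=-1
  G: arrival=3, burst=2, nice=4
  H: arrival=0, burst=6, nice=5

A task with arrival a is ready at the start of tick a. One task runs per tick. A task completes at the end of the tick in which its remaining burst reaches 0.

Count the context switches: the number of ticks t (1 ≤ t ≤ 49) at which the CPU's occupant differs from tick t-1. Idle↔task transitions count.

t=0: ready={A,H} → run A
t=1: ready={A,H} → run A
t=2: ready={A,D,H} → run D
t=3: ready={A,B,C,D,E,G,H} → run E
t=4: ready={A,B,C,D,E,F,G,H} → run E
t=5: ready={A,B,C,D,E,F,G,H} → run E
t=6: ready={A,B,C,D,E,F,G,H} → run E
t=7: ready={A,B,C,D,E,F,G,H} → run E
t=8: ready={A,B,C,D,E,F,G,H} → run E
t=9: ready={A,B,C,D,E,F,G,H} → run E
t=10: ready={A,B,C,D,E,F,G,H} → run E
t=11: ready={A,B,C,D,F,G,H} → run D
t=12: ready={A,B,C,D,F,G,H} → run D
t=13: ready={A,B,C,D,F,G,H} → run D
t=14: ready={A,B,C,D,F,G,H} → run D
t=15: ready={A,B,C,D,F,G,H} → run D
t=16: ready={A,B,C,D,F,G,H} → run D
t=17: ready={A,B,C,D,F,G,H} → run D
t=18: ready={A,B,C,F,G,H} → run B
t=19: ready={A,B,C,F,G,H} → run B
t=20: ready={A,B,C,F,G,H} → run B
t=21: ready={A,B,C,F,G,H} → run B
t=22: ready={A,B,C,F,G,H} → run B
t=23: ready={A,B,C,F,G,H} → run B
t=24: ready={A,C,F,G,H} → run C
t=25: ready={A,C,F,G,H} → run C
t=26: ready={A,C,F,G,H} → run C
t=27: ready={A,C,F,G,H} → run C
t=28: ready={A,F,G,H} → run F
t=29: ready={A,F,G,H} → run F
t=30: ready={A,F,G,H} → run F
t=31: ready={A,F,G,H} → run F
t=32: ready={A,F,G,H} → run F
t=33: ready={A,F,G,H} → run F
t=34: ready={A,F,G,H} → run F
t=35: ready={A,G,H} → run A
t=36: ready={A,G,H} → run A
t=37: ready={A,G,H} → run A
t=38: ready={A,G,H} → run A
t=39: ready={A,G,H} → run A
t=40: ready={G,H} → run G
t=41: ready={G,H} → run G
t=42: ready={H} → run H
t=43: ready={H} → run H
t=44: ready={H} → run H
t=45: ready={H} → run H
t=46: ready={H} → run H
t=47: ready={H} → run H
t=48: (idle)
t=49: (idle)

context switches = 10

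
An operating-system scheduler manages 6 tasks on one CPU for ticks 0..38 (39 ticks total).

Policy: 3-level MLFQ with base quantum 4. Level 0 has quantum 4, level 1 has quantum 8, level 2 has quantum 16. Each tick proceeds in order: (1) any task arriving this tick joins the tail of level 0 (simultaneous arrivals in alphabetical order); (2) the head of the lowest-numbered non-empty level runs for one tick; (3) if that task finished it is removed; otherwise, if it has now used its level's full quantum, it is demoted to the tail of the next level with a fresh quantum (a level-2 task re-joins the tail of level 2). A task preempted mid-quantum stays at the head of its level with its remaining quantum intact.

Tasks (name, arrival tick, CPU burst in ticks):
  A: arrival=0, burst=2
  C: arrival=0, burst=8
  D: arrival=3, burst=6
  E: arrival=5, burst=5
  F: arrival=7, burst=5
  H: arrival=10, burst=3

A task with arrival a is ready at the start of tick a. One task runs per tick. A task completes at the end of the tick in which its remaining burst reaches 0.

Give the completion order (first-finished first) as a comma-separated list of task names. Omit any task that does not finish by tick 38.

completion order = A, H, C, D, E, F

t=0: L0/L1/L2 = AC/-/- → run A
t=1: L0/L1/L2 = AC/-/- → run A
t=2: L0/L1/L2 = C/-/- → run C
t=3: L0/L1/L2 = CD/-/- → run C
t=4: L0/L1/L2 = CD/-/- → run C
t=5: L0/L1/L2 = CDE/-/- → run C
t=6: L0/L1/L2 = DE/C/- → run D
t=7: L0/L1/L2 = DEF/C/- → run D
t=8: L0/L1/L2 = DEF/C/- → run D
t=9: L0/L1/L2 = DEF/C/- → run D
t=10: L0/L1/L2 = EFH/CD/- → run E
t=11: L0/L1/L2 = EFH/CD/- → run E
t=12: L0/L1/L2 = EFH/CD/- → run E
t=13: L0/L1/L2 = EFH/CD/- → run E
t=14: L0/L1/L2 = FH/CDE/- → run F
t=15: L0/L1/L2 = FH/CDE/- → run F
t=16: L0/L1/L2 = FH/CDE/- → run F
t=17: L0/L1/L2 = FH/CDE/- → run F
t=18: L0/L1/L2 = H/CDEF/- → run H
t=19: L0/L1/L2 = H/CDEF/- → run H
t=20: L0/L1/L2 = H/CDEF/- → run H
t=21: L0/L1/L2 = -/CDEF/- → run C
t=22: L0/L1/L2 = -/CDEF/- → run C
t=23: L0/L1/L2 = -/CDEF/- → run C
t=24: L0/L1/L2 = -/CDEF/- → run C
t=25: L0/L1/L2 = -/DEF/- → run D
t=26: L0/L1/L2 = -/DEF/- → run D
t=27: L0/L1/L2 = -/EF/- → run E
t=28: L0/L1/L2 = -/F/- → run F
t=29: (idle)
t=30: (idle)
t=31: (idle)
t=32: (idle)
t=33: (idle)
t=34: (idle)
t=35: (idle)
t=36: (idle)
t=37: (idle)
t=38: (idle)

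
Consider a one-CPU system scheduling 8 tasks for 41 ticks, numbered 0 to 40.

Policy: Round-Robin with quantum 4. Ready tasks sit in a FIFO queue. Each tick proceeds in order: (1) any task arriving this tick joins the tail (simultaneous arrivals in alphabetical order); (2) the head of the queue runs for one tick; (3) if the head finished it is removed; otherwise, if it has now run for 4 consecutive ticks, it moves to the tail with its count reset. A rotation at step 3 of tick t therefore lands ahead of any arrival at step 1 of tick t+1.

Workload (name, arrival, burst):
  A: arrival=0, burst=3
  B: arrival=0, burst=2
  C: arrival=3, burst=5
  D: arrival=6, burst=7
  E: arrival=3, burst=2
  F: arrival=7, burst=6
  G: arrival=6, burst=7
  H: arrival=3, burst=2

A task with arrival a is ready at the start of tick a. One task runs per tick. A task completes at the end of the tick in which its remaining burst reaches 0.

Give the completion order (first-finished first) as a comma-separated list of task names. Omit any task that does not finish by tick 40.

t=0: queue=[A,B] q_used=0 → run A
t=1: queue=[A,B] q_used=1 → run A
t=2: queue=[A,B] q_used=2 → run A
t=3: queue=[B,C,E,H] q_used=0 → run B
t=4: queue=[B,C,E,H] q_used=1 → run B
t=5: queue=[C,E,H] q_used=0 → run C
t=6: queue=[C,E,H,D,G] q_used=1 → run C
t=7: queue=[C,E,H,D,G,F] q_used=2 → run C
t=8: queue=[C,E,H,D,G,F] q_used=3 → run C
t=9: queue=[E,H,D,G,F,C] q_used=0 → run E
t=10: queue=[E,H,D,G,F,C] q_used=1 → run E
t=11: queue=[H,D,G,F,C] q_used=0 → run H
t=12: queue=[H,D,G,F,C] q_used=1 → run H
t=13: queue=[D,G,F,C] q_used=0 → run D
t=14: queue=[D,G,F,C] q_used=1 → run D
t=15: queue=[D,G,F,C] q_used=2 → run D
t=16: queue=[D,G,F,C] q_used=3 → run D
t=17: queue=[G,F,C,D] q_used=0 → run G
t=18: queue=[G,F,C,D] q_used=1 → run G
t=19: queue=[G,F,C,D] q_used=2 → run G
t=20: queue=[G,F,C,D] q_used=3 → run G
t=21: queue=[F,C,D,G] q_used=0 → run F
t=22: queue=[F,C,D,G] q_used=1 → run F
t=23: queue=[F,C,D,G] q_used=2 → run F
t=24: queue=[F,C,D,G] q_used=3 → run F
t=25: queue=[C,D,G,F] q_used=0 → run C
t=26: queue=[D,G,F] q_used=0 → run D
t=27: queue=[D,G,F] q_used=1 → run D
t=28: queue=[D,G,F] q_used=2 → run D
t=29: queue=[G,F] q_used=0 → run G
t=30: queue=[G,F] q_used=1 → run G
t=31: queue=[G,F] q_used=2 → run G
t=32: queue=[F] q_used=0 → run F
t=33: queue=[F] q_used=1 → run F
t=34: (idle)
t=35: (idle)
t=36: (idle)
t=37: (idle)
t=38: (idle)
t=39: (idle)
t=40: (idle)

completion order = A, B, E, H, C, D, G, F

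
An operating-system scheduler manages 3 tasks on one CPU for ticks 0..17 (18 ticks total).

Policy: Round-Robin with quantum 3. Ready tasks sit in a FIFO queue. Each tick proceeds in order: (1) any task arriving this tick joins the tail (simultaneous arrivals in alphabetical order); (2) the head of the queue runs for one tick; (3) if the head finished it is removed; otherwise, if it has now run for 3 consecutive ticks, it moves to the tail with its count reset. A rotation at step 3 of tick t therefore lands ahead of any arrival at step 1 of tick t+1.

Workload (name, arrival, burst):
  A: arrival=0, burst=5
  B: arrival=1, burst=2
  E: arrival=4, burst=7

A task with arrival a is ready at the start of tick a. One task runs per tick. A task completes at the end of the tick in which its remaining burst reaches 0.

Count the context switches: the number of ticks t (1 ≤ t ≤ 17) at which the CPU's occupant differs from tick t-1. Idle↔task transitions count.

context switches = 4

t=0: queue=[A] q_used=0 → run A
t=1: queue=[A,B] q_used=1 → run A
t=2: queue=[A,B] q_used=2 → run A
t=3: queue=[B,A] q_used=0 → run B
t=4: queue=[B,A,E] q_used=1 → run B
t=5: queue=[A,E] q_used=0 → run A
t=6: queue=[A,E] q_used=1 → run A
t=7: queue=[E] q_used=0 → run E
t=8: queue=[E] q_used=1 → run E
t=9: queue=[E] q_used=2 → run E
t=10: queue=[E] q_used=0 → run E
t=11: queue=[E] q_used=1 → run E
t=12: queue=[E] q_used=2 → run E
t=13: queue=[E] q_used=0 → run E
t=14: (idle)
t=15: (idle)
t=16: (idle)
t=17: (idle)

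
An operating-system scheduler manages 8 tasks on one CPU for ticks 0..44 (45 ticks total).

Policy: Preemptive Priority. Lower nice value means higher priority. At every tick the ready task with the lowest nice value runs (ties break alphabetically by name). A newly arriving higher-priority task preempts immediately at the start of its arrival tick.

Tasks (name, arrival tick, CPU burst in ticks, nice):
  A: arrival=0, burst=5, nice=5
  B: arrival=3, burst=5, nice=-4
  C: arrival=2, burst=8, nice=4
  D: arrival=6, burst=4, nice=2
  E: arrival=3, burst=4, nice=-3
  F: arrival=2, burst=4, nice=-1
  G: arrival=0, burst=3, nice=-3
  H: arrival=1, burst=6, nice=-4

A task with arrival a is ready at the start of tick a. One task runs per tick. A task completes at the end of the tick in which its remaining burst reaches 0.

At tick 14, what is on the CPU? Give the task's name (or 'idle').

running at tick 14 = E

t=0: ready={A,G} → run G
t=1: ready={A,G,H} → run H
t=2: ready={A,C,F,G,H} → run H
t=3: ready={A,B,C,E,F,G,H} → run B
t=4: ready={A,B,C,E,F,G,H} → run B
t=5: ready={A,B,C,E,F,G,H} → run B
t=6: ready={A,B,C,D,E,F,G,H} → run B
t=7: ready={A,B,C,D,E,F,G,H} → run B
t=8: ready={A,C,D,E,F,G,H} → run H
t=9: ready={A,C,D,E,F,G,H} → run H
t=10: ready={A,C,D,E,F,G,H} → run H
t=11: ready={A,C,D,E,F,G,H} → run H
t=12: ready={A,C,D,E,F,G} → run E
t=13: ready={A,C,D,E,F,G} → run E
t=14: ready={A,C,D,E,F,G} → run E
t=15: ready={A,C,D,E,F,G} → run E
t=16: ready={A,C,D,F,G} → run G
t=17: ready={A,C,D,F,G} → run G
t=18: ready={A,C,D,F} → run F
t=19: ready={A,C,D,F} → run F
t=20: ready={A,C,D,F} → run F
t=21: ready={A,C,D,F} → run F
t=22: ready={A,C,D} → run D
t=23: ready={A,C,D} → run D
t=24: ready={A,C,D} → run D
t=25: ready={A,C,D} → run D
t=26: ready={A,C} → run C
t=27: ready={A,C} → run C
t=28: ready={A,C} → run C
t=29: ready={A,C} → run C
t=30: ready={A,C} → run C
t=31: ready={A,C} → run C
t=32: ready={A,C} → run C
t=33: ready={A,C} → run C
t=34: ready={A} → run A
t=35: ready={A} → run A
t=36: ready={A} → run A
t=37: ready={A} → run A
t=38: ready={A} → run A
t=39: (idle)
t=40: (idle)
t=41: (idle)
t=42: (idle)
t=43: (idle)
t=44: (idle)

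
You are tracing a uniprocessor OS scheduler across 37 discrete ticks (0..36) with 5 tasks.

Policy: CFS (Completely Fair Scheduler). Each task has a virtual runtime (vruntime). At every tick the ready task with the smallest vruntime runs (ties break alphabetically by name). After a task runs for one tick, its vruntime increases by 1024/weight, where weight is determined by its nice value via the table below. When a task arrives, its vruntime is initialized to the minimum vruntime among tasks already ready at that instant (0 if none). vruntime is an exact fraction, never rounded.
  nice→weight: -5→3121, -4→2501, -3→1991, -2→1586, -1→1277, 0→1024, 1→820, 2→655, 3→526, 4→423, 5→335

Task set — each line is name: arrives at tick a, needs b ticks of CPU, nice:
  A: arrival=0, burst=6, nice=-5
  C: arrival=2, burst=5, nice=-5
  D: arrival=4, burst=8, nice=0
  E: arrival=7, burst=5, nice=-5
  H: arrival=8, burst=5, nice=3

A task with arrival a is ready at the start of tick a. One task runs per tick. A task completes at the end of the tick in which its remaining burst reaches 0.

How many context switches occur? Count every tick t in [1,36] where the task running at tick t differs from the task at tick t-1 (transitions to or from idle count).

t=0: vr[A=0] → run A
t=1: vr[A=1024/3121] → run A
t=2: vr[A=2048/3121 C=2048/3121] → run A
t=3: vr[A=3072/3121 C=2048/3121] → run C
t=4: vr[A=3072/3121 C=3072/3121 D=3072/3121] → run A
t=5: vr[A=4096/3121 C=3072/3121 D=3072/3121] → run C
t=6: vr[A=4096/3121 C=4096/3121 D=3072/3121] → run D
t=7: vr[A=4096/3121 C=4096/3121 D=6193/3121 E=4096/3121] → run A
t=8: vr[A=5120/3121 C=4096/3121 D=6193/3121 E=4096/3121 H=4096/3121] → run C
t=9: vr[A=5120/3121 C=5120/3121 D=6193/3121 E=4096/3121 H=4096/3121] → run E
t=10: vr[A=5120/3121 C=5120/3121 D=6193/3121 E=5120/3121 H=4096/3121] → run H
t=11: vr[A=5120/3121 C=5120/3121 D=6193/3121 E=5120/3121 H=2675200/820823] → run A
t=12: vr[C=5120/3121 D=6193/3121 E=5120/3121 H=2675200/820823] → run C
t=13: vr[C=6144/3121 D=6193/3121 E=5120/3121 H=2675200/820823] → run E
t=14: vr[C=6144/3121 D=6193/3121 E=6144/3121 H=2675200/820823] → run C
t=15: vr[D=6193/3121 E=6144/3121 H=2675200/820823] → run E
t=16: vr[D=6193/3121 E=7168/3121 H=2675200/820823] → run D
t=17: vr[D=9314/3121 E=7168/3121 H=2675200/820823] → run E
t=18: vr[D=9314/3121 E=8192/3121 H=2675200/820823] → run E
t=19: vr[D=9314/3121 H=2675200/820823] → run D
t=20: vr[D=12435/3121 H=2675200/820823] → run H
t=21: vr[D=12435/3121 H=4273152/820823] → run D
t=22: vr[D=15556/3121 H=4273152/820823] → run D
t=23: vr[D=18677/3121 H=4273152/820823] → run H
t=24: vr[D=18677/3121 H=5871104/820823] → run D
t=25: vr[D=21798/3121 H=5871104/820823] → run D
t=26: vr[D=24919/3121 H=5871104/820823] → run H
t=27: vr[D=24919/3121 H=7469056/820823] → run D
t=28: vr[H=7469056/820823] → run H
t=29: (idle)
t=30: (idle)
t=31: (idle)
t=32: (idle)
t=33: (idle)
t=34: (idle)
t=35: (idle)
t=36: (idle)

context switches = 24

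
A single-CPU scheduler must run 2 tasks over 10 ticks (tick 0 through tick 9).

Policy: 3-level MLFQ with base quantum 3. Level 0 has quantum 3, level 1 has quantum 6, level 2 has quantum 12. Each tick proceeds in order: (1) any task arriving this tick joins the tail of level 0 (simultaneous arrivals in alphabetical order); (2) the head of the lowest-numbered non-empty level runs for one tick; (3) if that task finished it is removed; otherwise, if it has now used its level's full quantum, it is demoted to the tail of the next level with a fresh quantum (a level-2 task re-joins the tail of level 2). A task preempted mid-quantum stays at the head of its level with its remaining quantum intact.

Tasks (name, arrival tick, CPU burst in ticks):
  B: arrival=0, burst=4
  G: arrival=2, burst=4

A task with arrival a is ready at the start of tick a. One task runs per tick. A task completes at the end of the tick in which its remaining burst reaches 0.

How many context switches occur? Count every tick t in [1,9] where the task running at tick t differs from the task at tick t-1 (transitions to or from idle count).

t=0: L0/L1/L2 = B/-/- → run B
t=1: L0/L1/L2 = B/-/- → run B
t=2: L0/L1/L2 = BG/-/- → run B
t=3: L0/L1/L2 = G/B/- → run G
t=4: L0/L1/L2 = G/B/- → run G
t=5: L0/L1/L2 = G/B/- → run G
t=6: L0/L1/L2 = -/BG/- → run B
t=7: L0/L1/L2 = -/G/- → run G
t=8: (idle)
t=9: (idle)

context switches = 4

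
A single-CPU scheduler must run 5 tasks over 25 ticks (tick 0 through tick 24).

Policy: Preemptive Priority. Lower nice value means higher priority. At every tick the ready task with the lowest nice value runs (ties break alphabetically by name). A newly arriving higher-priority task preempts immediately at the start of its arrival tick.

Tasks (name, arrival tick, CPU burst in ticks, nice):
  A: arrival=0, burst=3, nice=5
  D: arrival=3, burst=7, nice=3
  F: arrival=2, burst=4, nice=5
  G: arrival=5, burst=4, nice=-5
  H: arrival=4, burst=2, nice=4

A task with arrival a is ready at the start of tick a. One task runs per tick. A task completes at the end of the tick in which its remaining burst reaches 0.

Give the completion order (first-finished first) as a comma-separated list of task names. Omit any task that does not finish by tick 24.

t=0: ready={A} → run A
t=1: ready={A} → run A
t=2: ready={A,F} → run A
t=3: ready={D,F} → run D
t=4: ready={D,F,H} → run D
t=5: ready={D,F,G,H} → run G
t=6: ready={D,F,G,H} → run G
t=7: ready={D,F,G,H} → run G
t=8: ready={D,F,G,H} → run G
t=9: ready={D,F,H} → run D
t=10: ready={D,F,H} → run D
t=11: ready={D,F,H} → run D
t=12: ready={D,F,H} → run D
t=13: ready={D,F,H} → run D
t=14: ready={F,H} → run H
t=15: ready={F,H} → run H
t=16: ready={F} → run F
t=17: ready={F} → run F
t=18: ready={F} → run F
t=19: ready={F} → run F
t=20: (idle)
t=21: (idle)
t=22: (idle)
t=23: (idle)
t=24: (idle)

completion order = A, G, D, H, F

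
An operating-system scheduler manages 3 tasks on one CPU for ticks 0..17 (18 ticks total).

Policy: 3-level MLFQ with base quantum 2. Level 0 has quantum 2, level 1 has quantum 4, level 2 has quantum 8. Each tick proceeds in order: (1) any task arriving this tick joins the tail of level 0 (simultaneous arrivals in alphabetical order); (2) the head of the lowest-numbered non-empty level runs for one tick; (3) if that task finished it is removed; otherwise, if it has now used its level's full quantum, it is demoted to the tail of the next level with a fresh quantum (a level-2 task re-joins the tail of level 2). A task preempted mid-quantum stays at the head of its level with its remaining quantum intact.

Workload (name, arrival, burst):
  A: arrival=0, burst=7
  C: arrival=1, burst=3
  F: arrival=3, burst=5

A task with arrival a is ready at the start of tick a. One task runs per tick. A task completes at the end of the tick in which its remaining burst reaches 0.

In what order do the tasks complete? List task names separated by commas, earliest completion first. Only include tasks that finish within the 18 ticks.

t=0: L0/L1/L2 = A/-/- → run A
t=1: L0/L1/L2 = AC/-/- → run A
t=2: L0/L1/L2 = C/A/- → run C
t=3: L0/L1/L2 = CF/A/- → run C
t=4: L0/L1/L2 = F/AC/- → run F
t=5: L0/L1/L2 = F/AC/- → run F
t=6: L0/L1/L2 = -/ACF/- → run A
t=7: L0/L1/L2 = -/ACF/- → run A
t=8: L0/L1/L2 = -/ACF/- → run A
t=9: L0/L1/L2 = -/ACF/- → run A
t=10: L0/L1/L2 = -/CF/A → run C
t=11: L0/L1/L2 = -/F/A → run F
t=12: L0/L1/L2 = -/F/A → run F
t=13: L0/L1/L2 = -/F/A → run F
t=14: L0/L1/L2 = -/-/A → run A
t=15: (idle)
t=16: (idle)
t=17: (idle)

completion order = C, F, A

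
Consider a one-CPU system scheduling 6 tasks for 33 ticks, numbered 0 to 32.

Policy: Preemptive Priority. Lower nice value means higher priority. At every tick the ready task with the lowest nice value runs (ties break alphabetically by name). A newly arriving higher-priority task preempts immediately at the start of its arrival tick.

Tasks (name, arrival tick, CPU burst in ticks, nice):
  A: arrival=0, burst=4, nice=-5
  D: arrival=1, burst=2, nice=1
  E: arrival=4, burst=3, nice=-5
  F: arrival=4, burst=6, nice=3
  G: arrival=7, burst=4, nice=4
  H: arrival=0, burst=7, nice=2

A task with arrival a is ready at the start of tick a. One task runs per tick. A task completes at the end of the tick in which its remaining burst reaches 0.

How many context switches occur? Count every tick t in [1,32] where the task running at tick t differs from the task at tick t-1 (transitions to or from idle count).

t=0: ready={A,H} → run A
t=1: ready={A,D,H} → run A
t=2: ready={A,D,H} → run A
t=3: ready={A,D,H} → run A
t=4: ready={D,E,F,H} → run E
t=5: ready={D,E,F,H} → run E
t=6: ready={D,E,F,H} → run E
t=7: ready={D,F,G,H} → run D
t=8: ready={D,F,G,H} → run D
t=9: ready={F,G,H} → run H
t=10: ready={F,G,H} → run H
t=11: ready={F,G,H} → run H
t=12: ready={F,G,H} → run H
t=13: ready={F,G,H} → run H
t=14: ready={F,G,H} → run H
t=15: ready={F,G,H} → run H
t=16: ready={F,G} → run F
t=17: ready={F,G} → run F
t=18: ready={F,G} → run F
t=19: ready={F,G} → run F
t=20: ready={F,G} → run F
t=21: ready={F,G} → run F
t=22: ready={G} → run G
t=23: ready={G} → run G
t=24: ready={G} → run G
t=25: ready={G} → run G
t=26: (idle)
t=27: (idle)
t=28: (idle)
t=29: (idle)
t=30: (idle)
t=31: (idle)
t=32: (idle)

context switches = 6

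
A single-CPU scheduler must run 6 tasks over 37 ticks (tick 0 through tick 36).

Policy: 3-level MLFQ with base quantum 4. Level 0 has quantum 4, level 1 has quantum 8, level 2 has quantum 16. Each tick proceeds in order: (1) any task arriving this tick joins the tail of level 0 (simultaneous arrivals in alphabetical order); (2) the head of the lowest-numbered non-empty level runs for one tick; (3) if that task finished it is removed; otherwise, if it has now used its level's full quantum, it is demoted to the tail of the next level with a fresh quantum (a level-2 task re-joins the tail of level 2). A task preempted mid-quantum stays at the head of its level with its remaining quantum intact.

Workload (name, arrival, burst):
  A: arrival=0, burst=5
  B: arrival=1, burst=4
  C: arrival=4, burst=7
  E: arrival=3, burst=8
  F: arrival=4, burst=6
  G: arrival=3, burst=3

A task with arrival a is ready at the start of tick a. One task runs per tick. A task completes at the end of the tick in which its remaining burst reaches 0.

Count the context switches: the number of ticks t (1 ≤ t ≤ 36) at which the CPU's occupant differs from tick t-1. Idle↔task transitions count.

t=0: L0/L1/L2 = A/-/- → run A
t=1: L0/L1/L2 = AB/-/- → run A
t=2: L0/L1/L2 = AB/-/- → run A
t=3: L0/L1/L2 = ABEG/-/- → run A
t=4: L0/L1/L2 = BEGCF/A/- → run B
t=5: L0/L1/L2 = BEGCF/A/- → run B
t=6: L0/L1/L2 = BEGCF/A/- → run B
t=7: L0/L1/L2 = BEGCF/A/- → run B
t=8: L0/L1/L2 = EGCF/A/- → run E
t=9: L0/L1/L2 = EGCF/A/- → run E
t=10: L0/L1/L2 = EGCF/A/- → run E
t=11: L0/L1/L2 = EGCF/A/- → run E
t=12: L0/L1/L2 = GCF/AE/- → run G
t=13: L0/L1/L2 = GCF/AE/- → run G
t=14: L0/L1/L2 = GCF/AE/- → run G
t=15: L0/L1/L2 = CF/AE/- → run C
t=16: L0/L1/L2 = CF/AE/- → run C
t=17: L0/L1/L2 = CF/AE/- → run C
t=18: L0/L1/L2 = CF/AE/- → run C
t=19: L0/L1/L2 = F/AEC/- → run F
t=20: L0/L1/L2 = F/AEC/- → run F
t=21: L0/L1/L2 = F/AEC/- → run F
t=22: L0/L1/L2 = F/AEC/- → run F
t=23: L0/L1/L2 = -/AECF/- → run A
t=24: L0/L1/L2 = -/ECF/- → run E
t=25: L0/L1/L2 = -/ECF/- → run E
t=26: L0/L1/L2 = -/ECF/- → run E
t=27: L0/L1/L2 = -/ECF/- → run E
t=28: L0/L1/L2 = -/CF/- → run C
t=29: L0/L1/L2 = -/CF/- → run C
t=30: L0/L1/L2 = -/CF/- → run C
t=31: L0/L1/L2 = -/F/- → run F
t=32: L0/L1/L2 = -/F/- → run F
t=33: (idle)
t=34: (idle)
t=35: (idle)
t=36: (idle)

context switches = 10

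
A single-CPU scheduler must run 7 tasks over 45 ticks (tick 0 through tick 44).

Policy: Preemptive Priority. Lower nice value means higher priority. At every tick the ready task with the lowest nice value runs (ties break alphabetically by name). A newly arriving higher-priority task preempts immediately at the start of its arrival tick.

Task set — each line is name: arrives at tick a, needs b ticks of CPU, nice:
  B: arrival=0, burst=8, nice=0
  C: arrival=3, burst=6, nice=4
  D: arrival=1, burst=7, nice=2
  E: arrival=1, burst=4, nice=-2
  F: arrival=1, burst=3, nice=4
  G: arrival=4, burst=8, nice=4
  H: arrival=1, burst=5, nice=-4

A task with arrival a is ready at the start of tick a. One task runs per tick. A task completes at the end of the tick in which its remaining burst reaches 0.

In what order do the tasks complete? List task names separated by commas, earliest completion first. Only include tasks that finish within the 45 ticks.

t=0: ready={B} → run B
t=1: ready={B,D,E,F,H} → run H
t=2: ready={B,D,E,F,H} → run H
t=3: ready={B,C,D,E,F,H} → run H
t=4: ready={B,C,D,E,F,G,H} → run H
t=5: ready={B,C,D,E,F,G,H} → run H
t=6: ready={B,C,D,E,F,G} → run E
t=7: ready={B,C,D,E,F,G} → run E
t=8: ready={B,C,D,E,F,G} → run E
t=9: ready={B,C,D,E,F,G} → run E
t=10: ready={B,C,D,F,G} → run B
t=11: ready={B,C,D,F,G} → run B
t=12: ready={B,C,D,F,G} → run B
t=13: ready={B,C,D,F,G} → run B
t=14: ready={B,C,D,F,G} → run B
t=15: ready={B,C,D,F,G} → run B
t=16: ready={B,C,D,F,G} → run B
t=17: ready={C,D,F,G} → run D
t=18: ready={C,D,F,G} → run D
t=19: ready={C,D,F,G} → run D
t=20: ready={C,D,F,G} → run D
t=21: ready={C,D,F,G} → run D
t=22: ready={C,D,F,G} → run D
t=23: ready={C,D,F,G} → run D
t=24: ready={C,F,G} → run C
t=25: ready={C,F,G} → run C
t=26: ready={C,F,G} → run C
t=27: ready={C,F,G} → run C
t=28: ready={C,F,G} → run C
t=29: ready={C,F,G} → run C
t=30: ready={F,G} → run F
t=31: ready={F,G} → run F
t=32: ready={F,G} → run F
t=33: ready={G} → run G
t=34: ready={G} → run G
t=35: ready={G} → run G
t=36: ready={G} → run G
t=37: ready={G} → run G
t=38: ready={G} → run G
t=39: ready={G} → run G
t=40: ready={G} → run G
t=41: (idle)
t=42: (idle)
t=43: (idle)
t=44: (idle)

completion order = H, E, B, D, C, F, G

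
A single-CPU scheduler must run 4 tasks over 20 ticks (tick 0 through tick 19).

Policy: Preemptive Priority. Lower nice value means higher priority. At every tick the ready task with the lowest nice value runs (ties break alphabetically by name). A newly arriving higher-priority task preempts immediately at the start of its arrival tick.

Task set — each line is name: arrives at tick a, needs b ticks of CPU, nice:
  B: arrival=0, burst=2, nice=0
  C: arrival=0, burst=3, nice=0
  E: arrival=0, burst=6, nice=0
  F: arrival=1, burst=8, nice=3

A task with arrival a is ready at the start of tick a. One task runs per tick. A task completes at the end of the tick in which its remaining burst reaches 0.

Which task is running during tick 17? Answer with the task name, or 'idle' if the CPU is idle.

t=0: ready={B,C,E} → run B
t=1: ready={B,C,E,F} → run B
t=2: ready={C,E,F} → run C
t=3: ready={C,E,F} → run C
t=4: ready={C,E,F} → run C
t=5: ready={E,F} → run E
t=6: ready={E,F} → run E
t=7: ready={E,F} → run E
t=8: ready={E,F} → run E
t=9: ready={E,F} → run E
t=10: ready={E,F} → run E
t=11: ready={F} → run F
t=12: ready={F} → run F
t=13: ready={F} → run F
t=14: ready={F} → run F
t=15: ready={F} → run F
t=16: ready={F} → run F
t=17: ready={F} → run F
t=18: ready={F} → run F
t=19: (idle)

running at tick 17 = F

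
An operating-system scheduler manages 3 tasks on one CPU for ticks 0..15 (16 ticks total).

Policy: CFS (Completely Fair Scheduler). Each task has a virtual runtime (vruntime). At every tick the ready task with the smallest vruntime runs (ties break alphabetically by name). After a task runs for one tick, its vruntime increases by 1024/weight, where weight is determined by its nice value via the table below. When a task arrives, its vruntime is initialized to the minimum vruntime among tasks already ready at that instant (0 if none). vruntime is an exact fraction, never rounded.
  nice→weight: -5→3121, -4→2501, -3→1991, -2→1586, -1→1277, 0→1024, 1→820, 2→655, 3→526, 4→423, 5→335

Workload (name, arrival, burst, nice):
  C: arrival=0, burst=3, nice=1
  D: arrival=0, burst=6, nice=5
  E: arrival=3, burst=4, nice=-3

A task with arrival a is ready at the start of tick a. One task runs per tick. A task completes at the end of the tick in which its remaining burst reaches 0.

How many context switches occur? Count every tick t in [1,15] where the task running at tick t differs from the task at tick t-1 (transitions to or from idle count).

context switches = 7

t=0: vr[C=0 D=0] → run C
t=1: vr[C=256/205 D=0] → run D
t=2: vr[C=256/205 D=1024/335] → run C
t=3: vr[C=512/205 D=1024/335 E=512/205] → run C
t=4: vr[D=1024/335 E=512/205] → run E
t=5: vr[D=1024/335 E=1229312/408155] → run E
t=6: vr[D=1024/335 E=1439232/408155] → run D
t=7: vr[D=2048/335 E=1439232/408155] → run E
t=8: vr[D=2048/335 E=1649152/408155] → run E
t=9: vr[D=2048/335] → run D
t=10: vr[D=3072/335] → run D
t=11: vr[D=4096/335] → run D
t=12: vr[D=1024/67] → run D
t=13: (idle)
t=14: (idle)
t=15: (idle)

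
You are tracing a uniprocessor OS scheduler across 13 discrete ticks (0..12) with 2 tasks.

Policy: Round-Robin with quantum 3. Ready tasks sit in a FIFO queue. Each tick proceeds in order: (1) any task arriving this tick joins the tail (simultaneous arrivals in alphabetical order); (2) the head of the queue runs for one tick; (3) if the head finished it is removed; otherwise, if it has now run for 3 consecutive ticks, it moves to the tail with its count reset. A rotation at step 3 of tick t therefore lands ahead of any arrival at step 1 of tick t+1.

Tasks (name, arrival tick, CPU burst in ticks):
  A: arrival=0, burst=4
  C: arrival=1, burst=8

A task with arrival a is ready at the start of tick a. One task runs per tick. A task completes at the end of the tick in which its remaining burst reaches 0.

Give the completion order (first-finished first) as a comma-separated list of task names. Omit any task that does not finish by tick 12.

t=0: queue=[A] q_used=0 → run A
t=1: queue=[A,C] q_used=1 → run A
t=2: queue=[A,C] q_used=2 → run A
t=3: queue=[C,A] q_used=0 → run C
t=4: queue=[C,A] q_used=1 → run C
t=5: queue=[C,A] q_used=2 → run C
t=6: queue=[A,C] q_used=0 → run A
t=7: queue=[C] q_used=0 → run C
t=8: queue=[C] q_used=1 → run C
t=9: queue=[C] q_used=2 → run C
t=10: queue=[C] q_used=0 → run C
t=11: queue=[C] q_used=1 → run C
t=12: (idle)

completion order = A, C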